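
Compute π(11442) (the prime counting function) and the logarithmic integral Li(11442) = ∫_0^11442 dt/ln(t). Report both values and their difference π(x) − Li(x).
π(11442) = 1379;  Li(11442) ≈ 1401.54;  π(x) − Li(x) ≈ -22.54.

Direct count of primes ≤ 11442 gives π(11442) = 1379. Numerical evaluation of the logarithmic integral gives Li(11442) ≈ 1401.54. The difference π(x) − Li(x) ≈ -22.54 is typically negative for small/moderate x (Li(x) overestimates), though Littlewood's theorem shows this sign changes infinitely often.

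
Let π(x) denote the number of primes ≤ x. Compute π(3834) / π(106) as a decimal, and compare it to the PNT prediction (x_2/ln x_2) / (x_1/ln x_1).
π(3834)/π(106) = 532/27 ≈ 19.7037;  PNT prediction ≈ 20.4414.

π(106) = 27 and π(3834) = 532, so π(3834)/π(106) ≈ 19.7037. The PNT-predicted ratio is (3834/ln(3834)) / (106/ln(106)) ≈ 20.4414. The two agree to within a few percent, as expected.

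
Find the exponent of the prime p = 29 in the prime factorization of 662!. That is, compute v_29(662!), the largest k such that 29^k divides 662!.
v_29(662!) = 22

Legendre's formula: v_p(n!) = Σ_{k ≥ 1} ⌊n / p^k⌋. For p = 29, n = 662, the terms are:
  ⌊662/29^1⌋ = ⌊662/29⌋ = 22
(the next term ⌊662/29^2⌋ = 0, terminating the sum). Summing: v_29(662!) = 22 = 22.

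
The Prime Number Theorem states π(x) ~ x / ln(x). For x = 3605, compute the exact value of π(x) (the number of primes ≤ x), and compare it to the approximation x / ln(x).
π(3605) = 503;  x/ln(x) ≈ 440.17;  relative error ≈ 12.49%.

Directly count primes up to 3605: π(3605) = 503. The PNT approximation gives 3605/ln(3605) ≈ 3605/8.19008 ≈ 440.17. Relative error (π(x) − x/ln(x)) / π(x) ≈ 12.49%; the approximation is known to undercount slightly (Li(x) is a better estimate).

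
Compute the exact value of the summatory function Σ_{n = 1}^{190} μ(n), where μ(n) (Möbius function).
Σ_{n ≤ 190} μ(n) = -4

Compute μ(n) for each 1 ≤ n ≤ 190: μ(1) = 1, μ(2) = -1, μ(3) = -1, μ(4) = 0, μ(5) = -1, μ(6) = 1, μ(7) = -1, μ(8) = 0, μ(9) = 0, μ(10) = 1, μ(11) = -1, μ(12) = 0, μ(13) = -1, μ(14) = 1, μ(15) = 1, μ(16) = 0, μ(17) = -1, μ(18) = 0, μ(19) = -1, μ(20) = 0, μ(21) = 1, μ(22) = 1, μ(23) = -1, μ(24) = 0, μ(25) = 0, μ(26) = 1, μ(27) = 0, μ(28) = 0, μ(29) = -1, μ(30) = -1, μ(31) = -1, μ(32) = 0, μ(33) = 1, μ(34) = 1, μ(35) = 1, μ(36) = 0, μ(37) = -1, μ(38) = 1, μ(39) = 1, μ(40) = 0, μ(41) = -1, μ(42) = -1, μ(43) = -1, μ(44) = 0, μ(45) = 0, μ(46) = 1, μ(47) = -1, μ(48) = 0, μ(49) = 0, μ(50) = 0, μ(51) = 1, μ(52) = 0, μ(53) = -1, μ(54) = 0, μ(55) = 1, μ(56) = 0, μ(57) = 1, μ(58) = 1, μ(59) = -1, μ(60) = 0, μ(61) = -1, μ(62) = 1, μ(63) = 0, μ(64) = 0, μ(65) = 1, μ(66) = -1, μ(67) = -1, μ(68) = 0, μ(69) = 1, μ(70) = -1, μ(71) = -1, μ(72) = 0, μ(73) = -1, μ(74) = 1, μ(75) = 0, μ(76) = 0, μ(77) = 1, μ(78) = -1, μ(79) = -1, μ(80) = 0, μ(81) = 0, μ(82) = 1, μ(83) = -1, μ(84) = 0, μ(85) = 1, μ(86) = 1, μ(87) = 1, μ(88) = 0, μ(89) = -1, μ(90) = 0, μ(91) = 1, μ(92) = 0, μ(93) = 1, μ(94) = 1, μ(95) = 1, μ(96) = 0, μ(97) = -1, μ(98) = 0, μ(99) = 0, μ(100) = 0, μ(101) = -1, μ(102) = -1, μ(103) = -1, μ(104) = 0, μ(105) = -1, μ(106) = 1, μ(107) = -1, μ(108) = 0, μ(109) = -1, μ(110) = -1, μ(111) = 1, μ(112) = 0, μ(113) = -1, μ(114) = -1, μ(115) = 1, μ(116) = 0, μ(117) = 0, μ(118) = 1, μ(119) = 1, μ(120) = 0, μ(121) = 0, μ(122) = 1, μ(123) = 1, μ(124) = 0, μ(125) = 0, μ(126) = 0, μ(127) = -1, μ(128) = 0, μ(129) = 1, μ(130) = -1, μ(131) = -1, μ(132) = 0, μ(133) = 1, μ(134) = 1, μ(135) = 0, μ(136) = 0, μ(137) = -1, μ(138) = -1, μ(139) = -1, μ(140) = 0, μ(141) = 1, μ(142) = 1, μ(143) = 1, μ(144) = 0, μ(145) = 1, μ(146) = 1, μ(147) = 0, μ(148) = 0, μ(149) = -1, μ(150) = 0, μ(151) = -1, μ(152) = 0, μ(153) = 0, μ(154) = -1, μ(155) = 1, μ(156) = 0, μ(157) = -1, μ(158) = 1, μ(159) = 1, μ(160) = 0, μ(161) = 1, μ(162) = 0, μ(163) = -1, μ(164) = 0, μ(165) = -1, μ(166) = 1, μ(167) = -1, μ(168) = 0, μ(169) = 0, μ(170) = -1, μ(171) = 0, μ(172) = 0, μ(173) = -1, μ(174) = -1, μ(175) = 0, μ(176) = 0, μ(177) = 1, μ(178) = 1, μ(179) = -1, μ(180) = 0, μ(181) = -1, μ(182) = -1, μ(183) = 1, μ(184) = 0, μ(185) = 1, μ(186) = -1, μ(187) = 1, μ(188) = 0, μ(189) = 0, μ(190) = -1. Summing all 190 values: -4. (Mertens function M(x) = Σ_{n ≤ x} μ(n); on average M(x) should be small (PNT ⟺ M(x) = o(x)).)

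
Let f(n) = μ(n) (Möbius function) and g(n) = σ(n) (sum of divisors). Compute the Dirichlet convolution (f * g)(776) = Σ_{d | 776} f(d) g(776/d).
(μ * σ)(776) = 776

Divisors of 776: [1, 2, 4, 8, 97, 194, 388, 776]. For each d | 776:
  d = 1: μ(1) · σ(776/1) = 1 · 1470 = 1470
  d = 2: μ(2) · σ(776/2) = -1 · 686 = -686
  d = 4: μ(4) · σ(776/4) = 0 · 294 = 0
  d = 8: μ(8) · σ(776/8) = 0 · 98 = 0
  d = 97: μ(97) · σ(776/97) = -1 · 15 = -15
  d = 194: μ(194) · σ(776/194) = 1 · 7 = 7
  d = 388: μ(388) · σ(776/388) = 0 · 3 = 0
  d = 776: μ(776) · σ(776/776) = 0 · 1 = 0
Summing: (μ * σ)(776) = 1470 + -686 + 0 + 0 + -15 + 7 + 0 + 0 = 776.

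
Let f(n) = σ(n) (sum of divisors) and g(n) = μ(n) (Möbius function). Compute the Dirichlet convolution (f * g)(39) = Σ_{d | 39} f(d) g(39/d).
(σ * μ)(39) = 39

Divisors of 39: [1, 3, 13, 39]. For each d | 39:
  d = 1: σ(1) · μ(39/1) = 1 · 1 = 1
  d = 3: σ(3) · μ(39/3) = 4 · -1 = -4
  d = 13: σ(13) · μ(39/13) = 14 · -1 = -14
  d = 39: σ(39) · μ(39/39) = 56 · 1 = 56
Summing: (σ * μ)(39) = 1 + -4 + -14 + 56 = 39.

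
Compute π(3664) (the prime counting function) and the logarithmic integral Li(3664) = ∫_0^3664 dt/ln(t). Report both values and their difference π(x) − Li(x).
π(3664) = 511;  Li(3664) ≈ 524.64;  π(x) − Li(x) ≈ -13.64.

Direct count of primes ≤ 3664 gives π(3664) = 511. Numerical evaluation of the logarithmic integral gives Li(3664) ≈ 524.64. The difference π(x) − Li(x) ≈ -13.64 is typically negative for small/moderate x (Li(x) overestimates), though Littlewood's theorem shows this sign changes infinitely often.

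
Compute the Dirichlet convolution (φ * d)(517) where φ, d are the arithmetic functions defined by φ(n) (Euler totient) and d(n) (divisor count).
(φ * d)(517) = 576

Divisors of 517: [1, 11, 47, 517]. For each d | 517:
  d = 1: φ(1) · d(517/1) = 1 · 4 = 4
  d = 11: φ(11) · d(517/11) = 10 · 2 = 20
  d = 47: φ(47) · d(517/47) = 46 · 2 = 92
  d = 517: φ(517) · d(517/517) = 460 · 1 = 460
Summing: (φ * d)(517) = 4 + 20 + 92 + 460 = 576.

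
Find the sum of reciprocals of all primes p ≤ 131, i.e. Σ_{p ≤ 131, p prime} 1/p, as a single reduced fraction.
Σ 1/p = 980956909242278731029785409368357903506317057050081/525896479052627740771371797072411912900610967452630

π(131) = 32, so the primes ≤ 131 are [2, 3, 5, 7, 11, 13, 17, 19, 23, 29, 31, 37, 41, 43, 47, 53, 59, 61, 67, 71, 73, 79, 83, 89, 97, 101, 103, 107, 109, 113, 127, 131]. Summing 1/p over these primes: 980956909242278731029785409368357903506317057050081/525896479052627740771371797072411912900610967452630 ≈ 1.8653. Mertens estimate ln ln(131) + 0.2615 ≈ 1.8457.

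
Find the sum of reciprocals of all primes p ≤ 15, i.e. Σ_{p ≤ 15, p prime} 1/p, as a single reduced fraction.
Σ 1/p = 40361/30030

π(15) = 6, so the primes ≤ 15 are [2, 3, 5, 7, 11, 13]. Summing 1/p over these primes: 40361/30030 ≈ 1.3440. Mertens estimate ln ln(15) + 0.2615 ≈ 1.2577.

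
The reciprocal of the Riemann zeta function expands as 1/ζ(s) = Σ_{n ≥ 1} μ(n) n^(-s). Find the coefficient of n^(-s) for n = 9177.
μ(9177) = 1

Factor n = 9177 = 3 · 7 · 19 · 23. μ(n) = 0 if any exponent ≥ 2 (not squarefree); otherwise μ(n) = (−1)^{ω(n)} where ω(n) is the number of distinct prime factors. Applying: μ(9177) = 1.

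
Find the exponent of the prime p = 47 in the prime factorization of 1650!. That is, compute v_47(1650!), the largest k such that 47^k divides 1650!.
v_47(1650!) = 35

Legendre's formula: v_p(n!) = Σ_{k ≥ 1} ⌊n / p^k⌋. For p = 47, n = 1650, the terms are:
  ⌊1650/47^1⌋ = ⌊1650/47⌋ = 35
(the next term ⌊1650/47^2⌋ = 0, terminating the sum). Summing: v_47(1650!) = 35 = 35.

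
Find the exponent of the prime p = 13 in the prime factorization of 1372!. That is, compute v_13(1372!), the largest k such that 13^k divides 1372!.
v_13(1372!) = 113

Legendre's formula: v_p(n!) = Σ_{k ≥ 1} ⌊n / p^k⌋. For p = 13, n = 1372, the terms are:
  ⌊1372/13^1⌋ = ⌊1372/13⌋ = 105
  ⌊1372/13^2⌋ = ⌊1372/169⌋ = 8
(the next term ⌊1372/13^3⌋ = 0, terminating the sum). Summing: v_13(1372!) = 105 + 8 = 113.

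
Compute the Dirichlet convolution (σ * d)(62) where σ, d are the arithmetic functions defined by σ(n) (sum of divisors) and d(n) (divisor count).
(σ * d)(62) = 170

Divisors of 62: [1, 2, 31, 62]. For each d | 62:
  d = 1: σ(1) · d(62/1) = 1 · 4 = 4
  d = 2: σ(2) · d(62/2) = 3 · 2 = 6
  d = 31: σ(31) · d(62/31) = 32 · 2 = 64
  d = 62: σ(62) · d(62/62) = 96 · 1 = 96
Summing: (σ * d)(62) = 4 + 6 + 64 + 96 = 170.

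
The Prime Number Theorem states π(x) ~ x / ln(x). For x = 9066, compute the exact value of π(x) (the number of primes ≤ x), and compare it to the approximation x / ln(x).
π(9066) = 1126;  x/ln(x) ≈ 994.92;  relative error ≈ 11.64%.

Directly count primes up to 9066: π(9066) = 1126. The PNT approximation gives 9066/ln(9066) ≈ 9066/9.11229 ≈ 994.92. Relative error (π(x) − x/ln(x)) / π(x) ≈ 11.64%; the approximation is known to undercount slightly (Li(x) is a better estimate).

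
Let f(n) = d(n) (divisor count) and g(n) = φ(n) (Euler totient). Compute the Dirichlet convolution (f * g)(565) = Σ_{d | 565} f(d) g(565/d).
(d * φ)(565) = 684

Divisors of 565: [1, 5, 113, 565]. For each d | 565:
  d = 1: d(1) · φ(565/1) = 1 · 448 = 448
  d = 5: d(5) · φ(565/5) = 2 · 112 = 224
  d = 113: d(113) · φ(565/113) = 2 · 4 = 8
  d = 565: d(565) · φ(565/565) = 4 · 1 = 4
Summing: (d * φ)(565) = 448 + 224 + 8 + 4 = 684.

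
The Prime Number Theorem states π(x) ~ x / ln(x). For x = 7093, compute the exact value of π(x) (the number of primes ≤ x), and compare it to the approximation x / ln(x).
π(7093) = 909;  x/ln(x) ≈ 799.94;  relative error ≈ 12.00%.

Directly count primes up to 7093: π(7093) = 909. The PNT approximation gives 7093/ln(7093) ≈ 7093/8.86686 ≈ 799.94. Relative error (π(x) − x/ln(x)) / π(x) ≈ 12.00%; the approximation is known to undercount slightly (Li(x) is a better estimate).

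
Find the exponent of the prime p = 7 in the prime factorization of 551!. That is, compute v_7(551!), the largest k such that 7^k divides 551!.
v_7(551!) = 90

Legendre's formula: v_p(n!) = Σ_{k ≥ 1} ⌊n / p^k⌋. For p = 7, n = 551, the terms are:
  ⌊551/7^1⌋ = ⌊551/7⌋ = 78
  ⌊551/7^2⌋ = ⌊551/49⌋ = 11
  ⌊551/7^3⌋ = ⌊551/343⌋ = 1
(the next term ⌊551/7^4⌋ = 0, terminating the sum). Summing: v_7(551!) = 78 + 11 + 1 = 90.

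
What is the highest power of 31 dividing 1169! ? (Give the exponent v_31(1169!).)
v_31(1169!) = 38

Legendre's formula: v_p(n!) = Σ_{k ≥ 1} ⌊n / p^k⌋. For p = 31, n = 1169, the terms are:
  ⌊1169/31^1⌋ = ⌊1169/31⌋ = 37
  ⌊1169/31^2⌋ = ⌊1169/961⌋ = 1
(the next term ⌊1169/31^3⌋ = 0, terminating the sum). Summing: v_31(1169!) = 37 + 1 = 38.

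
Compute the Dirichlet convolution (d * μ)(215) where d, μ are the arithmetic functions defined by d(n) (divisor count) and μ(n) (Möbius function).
(d * μ)(215) = 1

Divisors of 215: [1, 5, 43, 215]. For each d | 215:
  d = 1: d(1) · μ(215/1) = 1 · 1 = 1
  d = 5: d(5) · μ(215/5) = 2 · -1 = -2
  d = 43: d(43) · μ(215/43) = 2 · -1 = -2
  d = 215: d(215) · μ(215/215) = 4 · 1 = 4
Summing: (d * μ)(215) = 1 + -2 + -2 + 4 = 1.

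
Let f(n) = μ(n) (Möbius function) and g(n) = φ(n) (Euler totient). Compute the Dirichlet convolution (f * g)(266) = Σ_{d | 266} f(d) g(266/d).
(μ * φ)(266) = 0

Divisors of 266: [1, 2, 7, 14, 19, 38, 133, 266]. For each d | 266:
  d = 1: μ(1) · φ(266/1) = 1 · 108 = 108
  d = 2: μ(2) · φ(266/2) = -1 · 108 = -108
  d = 7: μ(7) · φ(266/7) = -1 · 18 = -18
  d = 14: μ(14) · φ(266/14) = 1 · 18 = 18
  d = 19: μ(19) · φ(266/19) = -1 · 6 = -6
  d = 38: μ(38) · φ(266/38) = 1 · 6 = 6
  d = 133: μ(133) · φ(266/133) = 1 · 1 = 1
  d = 266: μ(266) · φ(266/266) = -1 · 1 = -1
Summing: (μ * φ)(266) = 108 + -108 + -18 + 18 + -6 + 6 + 1 + -1 = 0.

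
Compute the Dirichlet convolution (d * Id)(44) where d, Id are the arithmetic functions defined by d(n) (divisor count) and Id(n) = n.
(d * Id)(44) = 143

Divisors of 44: [1, 2, 4, 11, 22, 44]. For each d | 44:
  d = 1: d(1) · Id(44/1) = 1 · 44 = 44
  d = 2: d(2) · Id(44/2) = 2 · 22 = 44
  d = 4: d(4) · Id(44/4) = 3 · 11 = 33
  d = 11: d(11) · Id(44/11) = 2 · 4 = 8
  d = 22: d(22) · Id(44/22) = 4 · 2 = 8
  d = 44: d(44) · Id(44/44) = 6 · 1 = 6
Summing: (d * Id)(44) = 44 + 44 + 33 + 8 + 8 + 6 = 143.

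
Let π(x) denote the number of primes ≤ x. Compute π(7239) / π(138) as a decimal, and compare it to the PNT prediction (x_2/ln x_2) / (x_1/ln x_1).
π(7239)/π(138) = 925/33 ≈ 28.0303;  PNT prediction ≈ 29.0829.

π(138) = 33 and π(7239) = 925, so π(7239)/π(138) ≈ 28.0303. The PNT-predicted ratio is (7239/ln(7239)) / (138/ln(138)) ≈ 29.0829. The two agree to within a few percent, as expected.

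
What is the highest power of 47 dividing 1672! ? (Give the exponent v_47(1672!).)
v_47(1672!) = 35

Legendre's formula: v_p(n!) = Σ_{k ≥ 1} ⌊n / p^k⌋. For p = 47, n = 1672, the terms are:
  ⌊1672/47^1⌋ = ⌊1672/47⌋ = 35
(the next term ⌊1672/47^2⌋ = 0, terminating the sum). Summing: v_47(1672!) = 35 = 35.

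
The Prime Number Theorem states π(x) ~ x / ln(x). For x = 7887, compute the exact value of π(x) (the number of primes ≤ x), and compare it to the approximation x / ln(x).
π(7887) = 997;  x/ln(x) ≈ 878.97;  relative error ≈ 11.84%.

Directly count primes up to 7887: π(7887) = 997. The PNT approximation gives 7887/ln(7887) ≈ 7887/8.97297 ≈ 878.97. Relative error (π(x) − x/ln(x)) / π(x) ≈ 11.84%; the approximation is known to undercount slightly (Li(x) is a better estimate).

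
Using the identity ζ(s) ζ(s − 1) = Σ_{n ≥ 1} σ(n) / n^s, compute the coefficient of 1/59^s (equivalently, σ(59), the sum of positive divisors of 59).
σ(59) = 60

In the product (Σ m^0/m^s)(Σ k / k^s) = Σ (Σ_{d | n} d) / n^s, the coefficient of 1/n^s is σ(n) = Σ_{d | n} d. For n = 59, divisors are [1, 59]; summing: σ(59) = 60.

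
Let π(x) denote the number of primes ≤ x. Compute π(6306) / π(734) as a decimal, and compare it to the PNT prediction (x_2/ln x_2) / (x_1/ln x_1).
π(6306)/π(734) = 820/130 ≈ 6.3077;  PNT prediction ≈ 6.4794.

π(734) = 130 and π(6306) = 820, so π(6306)/π(734) ≈ 6.3077. The PNT-predicted ratio is (6306/ln(6306)) / (734/ln(734)) ≈ 6.4794. The two agree to within a few percent, as expected.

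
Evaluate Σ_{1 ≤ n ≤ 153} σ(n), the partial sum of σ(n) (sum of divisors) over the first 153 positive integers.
Σ_{n ≤ 153} σ(n) = 19290

Compute σ(n) for each 1 ≤ n ≤ 153: σ(1) = 1, σ(2) = 3, σ(3) = 4, σ(4) = 7, σ(5) = 6, σ(6) = 12, σ(7) = 8, σ(8) = 15, σ(9) = 13, σ(10) = 18, σ(11) = 12, σ(12) = 28, σ(13) = 14, σ(14) = 24, σ(15) = 24, σ(16) = 31, σ(17) = 18, σ(18) = 39, σ(19) = 20, σ(20) = 42, σ(21) = 32, σ(22) = 36, σ(23) = 24, σ(24) = 60, σ(25) = 31, σ(26) = 42, σ(27) = 40, σ(28) = 56, σ(29) = 30, σ(30) = 72, σ(31) = 32, σ(32) = 63, σ(33) = 48, σ(34) = 54, σ(35) = 48, σ(36) = 91, σ(37) = 38, σ(38) = 60, σ(39) = 56, σ(40) = 90, σ(41) = 42, σ(42) = 96, σ(43) = 44, σ(44) = 84, σ(45) = 78, σ(46) = 72, σ(47) = 48, σ(48) = 124, σ(49) = 57, σ(50) = 93, σ(51) = 72, σ(52) = 98, σ(53) = 54, σ(54) = 120, σ(55) = 72, σ(56) = 120, σ(57) = 80, σ(58) = 90, σ(59) = 60, σ(60) = 168, σ(61) = 62, σ(62) = 96, σ(63) = 104, σ(64) = 127, σ(65) = 84, σ(66) = 144, σ(67) = 68, σ(68) = 126, σ(69) = 96, σ(70) = 144, σ(71) = 72, σ(72) = 195, σ(73) = 74, σ(74) = 114, σ(75) = 124, σ(76) = 140, σ(77) = 96, σ(78) = 168, σ(79) = 80, σ(80) = 186, σ(81) = 121, σ(82) = 126, σ(83) = 84, σ(84) = 224, σ(85) = 108, σ(86) = 132, σ(87) = 120, σ(88) = 180, σ(89) = 90, σ(90) = 234, σ(91) = 112, σ(92) = 168, σ(93) = 128, σ(94) = 144, σ(95) = 120, σ(96) = 252, σ(97) = 98, σ(98) = 171, σ(99) = 156, σ(100) = 217, σ(101) = 102, σ(102) = 216, σ(103) = 104, σ(104) = 210, σ(105) = 192, σ(106) = 162, σ(107) = 108, σ(108) = 280, σ(109) = 110, σ(110) = 216, σ(111) = 152, σ(112) = 248, σ(113) = 114, σ(114) = 240, σ(115) = 144, σ(116) = 210, σ(117) = 182, σ(118) = 180, σ(119) = 144, σ(120) = 360, σ(121) = 133, σ(122) = 186, σ(123) = 168, σ(124) = 224, σ(125) = 156, σ(126) = 312, σ(127) = 128, σ(128) = 255, σ(129) = 176, σ(130) = 252, σ(131) = 132, σ(132) = 336, σ(133) = 160, σ(134) = 204, σ(135) = 240, σ(136) = 270, σ(137) = 138, σ(138) = 288, σ(139) = 140, σ(140) = 336, σ(141) = 192, σ(142) = 216, σ(143) = 168, σ(144) = 403, σ(145) = 180, σ(146) = 222, σ(147) = 228, σ(148) = 266, σ(149) = 150, σ(150) = 372, σ(151) = 152, σ(152) = 300, σ(153) = 234. Summing all 153 values: 19290. (Average order: Σ_{n ≤ x} σ(n) ~ (π²/12) x². For x = 153, (π²/12)·153² ≈ 19253.13.)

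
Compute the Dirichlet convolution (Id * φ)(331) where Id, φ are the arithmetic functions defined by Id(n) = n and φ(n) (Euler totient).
(Id * φ)(331) = 661

Divisors of 331: [1, 331]. For each d | 331:
  d = 1: Id(1) · φ(331/1) = 1 · 330 = 330
  d = 331: Id(331) · φ(331/331) = 331 · 1 = 331
Summing: (Id * φ)(331) = 330 + 331 = 661.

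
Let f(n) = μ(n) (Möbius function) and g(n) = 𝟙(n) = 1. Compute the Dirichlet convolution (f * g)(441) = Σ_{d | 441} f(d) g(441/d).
(μ * 𝟙)(441) = 0

Divisors of 441: [1, 3, 7, 9, 21, 49, 63, 147, 441]. For each d | 441:
  d = 1: μ(1) · 𝟙(441/1) = 1 · 1 = 1
  d = 3: μ(3) · 𝟙(441/3) = -1 · 1 = -1
  d = 7: μ(7) · 𝟙(441/7) = -1 · 1 = -1
  d = 9: μ(9) · 𝟙(441/9) = 0 · 1 = 0
  d = 21: μ(21) · 𝟙(441/21) = 1 · 1 = 1
  d = 49: μ(49) · 𝟙(441/49) = 0 · 1 = 0
  d = 63: μ(63) · 𝟙(441/63) = 0 · 1 = 0
  d = 147: μ(147) · 𝟙(441/147) = 0 · 1 = 0
  d = 441: μ(441) · 𝟙(441/441) = 0 · 1 = 0
Summing: (μ * 𝟙)(441) = 1 + -1 + -1 + 0 + 1 + 0 + 0 + 0 + 0 = 0.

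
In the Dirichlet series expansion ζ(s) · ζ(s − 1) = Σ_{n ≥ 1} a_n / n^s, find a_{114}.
σ(114) = 240

In the product (Σ m^0/m^s)(Σ k / k^s) = Σ (Σ_{d | n} d) / n^s, the coefficient of 1/n^s is σ(n) = Σ_{d | n} d. For n = 114, divisors are [1, 2, 3, 6, 19, 38, 57, 114]; summing: σ(114) = 240.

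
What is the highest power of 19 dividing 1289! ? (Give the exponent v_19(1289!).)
v_19(1289!) = 70

Legendre's formula: v_p(n!) = Σ_{k ≥ 1} ⌊n / p^k⌋. For p = 19, n = 1289, the terms are:
  ⌊1289/19^1⌋ = ⌊1289/19⌋ = 67
  ⌊1289/19^2⌋ = ⌊1289/361⌋ = 3
(the next term ⌊1289/19^3⌋ = 0, terminating the sum). Summing: v_19(1289!) = 67 + 3 = 70.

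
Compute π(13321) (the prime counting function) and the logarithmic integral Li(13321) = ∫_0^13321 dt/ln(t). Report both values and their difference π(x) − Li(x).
π(13321) = 1581;  Li(13321) ≈ 1600.95;  π(x) − Li(x) ≈ -19.95.

Direct count of primes ≤ 13321 gives π(13321) = 1581. Numerical evaluation of the logarithmic integral gives Li(13321) ≈ 1600.95. The difference π(x) − Li(x) ≈ -19.95 is typically negative for small/moderate x (Li(x) overestimates), though Littlewood's theorem shows this sign changes infinitely often.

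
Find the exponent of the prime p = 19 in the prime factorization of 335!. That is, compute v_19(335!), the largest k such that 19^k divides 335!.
v_19(335!) = 17

Legendre's formula: v_p(n!) = Σ_{k ≥ 1} ⌊n / p^k⌋. For p = 19, n = 335, the terms are:
  ⌊335/19^1⌋ = ⌊335/19⌋ = 17
(the next term ⌊335/19^2⌋ = 0, terminating the sum). Summing: v_19(335!) = 17 = 17.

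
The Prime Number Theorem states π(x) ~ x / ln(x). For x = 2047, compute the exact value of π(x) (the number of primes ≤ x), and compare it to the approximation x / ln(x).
π(2047) = 309;  x/ln(x) ≈ 268.49;  relative error ≈ 13.11%.

Directly count primes up to 2047: π(2047) = 309. The PNT approximation gives 2047/ln(2047) ≈ 2047/7.62413 ≈ 268.49. Relative error (π(x) − x/ln(x)) / π(x) ≈ 13.11%; the approximation is known to undercount slightly (Li(x) is a better estimate).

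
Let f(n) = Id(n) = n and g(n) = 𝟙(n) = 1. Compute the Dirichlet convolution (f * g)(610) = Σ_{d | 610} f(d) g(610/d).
(Id * 𝟙)(610) = 1116

Divisors of 610: [1, 2, 5, 10, 61, 122, 305, 610]. For each d | 610:
  d = 1: Id(1) · 𝟙(610/1) = 1 · 1 = 1
  d = 2: Id(2) · 𝟙(610/2) = 2 · 1 = 2
  d = 5: Id(5) · 𝟙(610/5) = 5 · 1 = 5
  d = 10: Id(10) · 𝟙(610/10) = 10 · 1 = 10
  d = 61: Id(61) · 𝟙(610/61) = 61 · 1 = 61
  d = 122: Id(122) · 𝟙(610/122) = 122 · 1 = 122
  d = 305: Id(305) · 𝟙(610/305) = 305 · 1 = 305
  d = 610: Id(610) · 𝟙(610/610) = 610 · 1 = 610
Summing: (Id * 𝟙)(610) = 1 + 2 + 5 + 10 + 61 + 122 + 305 + 610 = 1116.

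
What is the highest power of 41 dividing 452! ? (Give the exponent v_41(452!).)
v_41(452!) = 11

Legendre's formula: v_p(n!) = Σ_{k ≥ 1} ⌊n / p^k⌋. For p = 41, n = 452, the terms are:
  ⌊452/41^1⌋ = ⌊452/41⌋ = 11
(the next term ⌊452/41^2⌋ = 0, terminating the sum). Summing: v_41(452!) = 11 = 11.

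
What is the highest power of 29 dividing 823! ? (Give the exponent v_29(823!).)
v_29(823!) = 28

Legendre's formula: v_p(n!) = Σ_{k ≥ 1} ⌊n / p^k⌋. For p = 29, n = 823, the terms are:
  ⌊823/29^1⌋ = ⌊823/29⌋ = 28
(the next term ⌊823/29^2⌋ = 0, terminating the sum). Summing: v_29(823!) = 28 = 28.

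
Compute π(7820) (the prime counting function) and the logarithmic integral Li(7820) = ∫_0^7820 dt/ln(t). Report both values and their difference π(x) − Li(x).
π(7820) = 988;  Li(7820) ≈ 1006.36;  π(x) − Li(x) ≈ -18.36.

Direct count of primes ≤ 7820 gives π(7820) = 988. Numerical evaluation of the logarithmic integral gives Li(7820) ≈ 1006.36. The difference π(x) − Li(x) ≈ -18.36 is typically negative for small/moderate x (Li(x) overestimates), though Littlewood's theorem shows this sign changes infinitely often.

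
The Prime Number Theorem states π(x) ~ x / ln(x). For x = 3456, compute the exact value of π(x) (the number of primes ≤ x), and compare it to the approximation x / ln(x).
π(3456) = 482;  x/ln(x) ≈ 424.16;  relative error ≈ 12.00%.

Directly count primes up to 3456: π(3456) = 482. The PNT approximation gives 3456/ln(3456) ≈ 3456/8.14787 ≈ 424.16. Relative error (π(x) − x/ln(x)) / π(x) ≈ 12.00%; the approximation is known to undercount slightly (Li(x) is a better estimate).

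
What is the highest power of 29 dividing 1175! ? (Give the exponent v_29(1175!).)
v_29(1175!) = 41

Legendre's formula: v_p(n!) = Σ_{k ≥ 1} ⌊n / p^k⌋. For p = 29, n = 1175, the terms are:
  ⌊1175/29^1⌋ = ⌊1175/29⌋ = 40
  ⌊1175/29^2⌋ = ⌊1175/841⌋ = 1
(the next term ⌊1175/29^3⌋ = 0, terminating the sum). Summing: v_29(1175!) = 40 + 1 = 41.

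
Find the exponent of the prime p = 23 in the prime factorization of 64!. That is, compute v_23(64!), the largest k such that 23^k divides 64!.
v_23(64!) = 2

Legendre's formula: v_p(n!) = Σ_{k ≥ 1} ⌊n / p^k⌋. For p = 23, n = 64, the terms are:
  ⌊64/23^1⌋ = ⌊64/23⌋ = 2
(the next term ⌊64/23^2⌋ = 0, terminating the sum). Summing: v_23(64!) = 2 = 2.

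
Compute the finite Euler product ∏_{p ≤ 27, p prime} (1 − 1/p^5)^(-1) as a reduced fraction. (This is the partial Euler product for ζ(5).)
∏ = 582482264223124461788463317320875/561738592476112179351889397970176

The primes p ≤ 27 are [2, 3, 5, 7, 11, 13, 17, 19, 23]. For each prime, (1 − 1/p^5)^(-1) = p^5 / (p^5 − 1). The product is (1 − 1/2^5)^(-1), (1 − 1/3^5)^(-1), (1 − 1/5^5)^(-1), (1 − 1/7^5)^(-1), (1 − 1/11^5)^(-1), (1 − 1/13^5)^(-1), (1 − 1/17^5)^(-1), (1 − 1/19^5)^(-1), (1 − 1/23^5)^(-1) = ∏ p^5 / (p^5 − 1) = 582482264223124461788463317320875/561738592476112179351889397970176.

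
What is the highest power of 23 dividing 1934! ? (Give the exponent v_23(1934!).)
v_23(1934!) = 87

Legendre's formula: v_p(n!) = Σ_{k ≥ 1} ⌊n / p^k⌋. For p = 23, n = 1934, the terms are:
  ⌊1934/23^1⌋ = ⌊1934/23⌋ = 84
  ⌊1934/23^2⌋ = ⌊1934/529⌋ = 3
(the next term ⌊1934/23^3⌋ = 0, terminating the sum). Summing: v_23(1934!) = 84 + 3 = 87.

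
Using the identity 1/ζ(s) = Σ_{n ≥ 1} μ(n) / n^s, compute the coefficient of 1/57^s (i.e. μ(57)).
μ(57) = 1

Factor n = 57 = 3 · 19. μ(n) = 0 if any exponent ≥ 2 (not squarefree); otherwise μ(n) = (−1)^{ω(n)} where ω(n) is the number of distinct prime factors. Applying: μ(57) = 1.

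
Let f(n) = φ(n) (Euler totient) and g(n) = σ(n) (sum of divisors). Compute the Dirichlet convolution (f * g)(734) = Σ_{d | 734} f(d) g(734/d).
(φ * σ)(734) = 2936

Divisors of 734: [1, 2, 367, 734]. For each d | 734:
  d = 1: φ(1) · σ(734/1) = 1 · 1104 = 1104
  d = 2: φ(2) · σ(734/2) = 1 · 368 = 368
  d = 367: φ(367) · σ(734/367) = 366 · 3 = 1098
  d = 734: φ(734) · σ(734/734) = 366 · 1 = 366
Summing: (φ * σ)(734) = 1104 + 368 + 1098 + 366 = 2936.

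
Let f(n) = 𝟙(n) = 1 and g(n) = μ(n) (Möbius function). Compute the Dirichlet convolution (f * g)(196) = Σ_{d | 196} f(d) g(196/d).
(𝟙 * μ)(196) = 0

Divisors of 196: [1, 2, 4, 7, 14, 28, 49, 98, 196]. For each d | 196:
  d = 1: 𝟙(1) · μ(196/1) = 1 · 0 = 0
  d = 2: 𝟙(2) · μ(196/2) = 1 · 0 = 0
  d = 4: 𝟙(4) · μ(196/4) = 1 · 0 = 0
  d = 7: 𝟙(7) · μ(196/7) = 1 · 0 = 0
  d = 14: 𝟙(14) · μ(196/14) = 1 · 1 = 1
  d = 28: 𝟙(28) · μ(196/28) = 1 · -1 = -1
  d = 49: 𝟙(49) · μ(196/49) = 1 · 0 = 0
  d = 98: 𝟙(98) · μ(196/98) = 1 · -1 = -1
  d = 196: 𝟙(196) · μ(196/196) = 1 · 1 = 1
Summing: (𝟙 * μ)(196) = 0 + 0 + 0 + 0 + 1 + -1 + 0 + -1 + 1 = 0.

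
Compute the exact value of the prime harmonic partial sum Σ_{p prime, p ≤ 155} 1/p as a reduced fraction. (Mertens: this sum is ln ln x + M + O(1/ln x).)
Σ 1/p = 426559540131011718238816115585684956391671166781102121476137/225319534991831177328890236228992001350685163362356544091910

π(155) = 36, so the primes ≤ 155 are [2, 3, 5, 7, 11, 13, 17, 19, 23, 29, 31, 37, 41, 43, 47, 53, 59, 61, 67, 71, 73, 79, 83, 89, 97, 101, 103, 107, 109, 113, 127, 131, 137, 139, 149, 151]. Summing 1/p over these primes: 426559540131011718238816115585684956391671166781102121476137/225319534991831177328890236228992001350685163362356544091910 ≈ 1.8931. Mertens estimate ln ln(155) + 0.2615 ≈ 1.8796.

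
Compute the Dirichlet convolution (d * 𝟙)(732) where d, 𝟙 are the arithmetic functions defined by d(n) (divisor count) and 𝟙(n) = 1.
(d * 𝟙)(732) = 54

Divisors of 732: [1, 2, 3, 4, 6, 12, 61, 122, 183, 244, 366, 732]. For each d | 732:
  d = 1: d(1) · 𝟙(732/1) = 1 · 1 = 1
  d = 2: d(2) · 𝟙(732/2) = 2 · 1 = 2
  d = 3: d(3) · 𝟙(732/3) = 2 · 1 = 2
  d = 4: d(4) · 𝟙(732/4) = 3 · 1 = 3
  d = 6: d(6) · 𝟙(732/6) = 4 · 1 = 4
  d = 12: d(12) · 𝟙(732/12) = 6 · 1 = 6
  d = 61: d(61) · 𝟙(732/61) = 2 · 1 = 2
  d = 122: d(122) · 𝟙(732/122) = 4 · 1 = 4
  d = 183: d(183) · 𝟙(732/183) = 4 · 1 = 4
  d = 244: d(244) · 𝟙(732/244) = 6 · 1 = 6
  d = 366: d(366) · 𝟙(732/366) = 8 · 1 = 8
  d = 732: d(732) · 𝟙(732/732) = 12 · 1 = 12
Summing: (d * 𝟙)(732) = 1 + 2 + 2 + 3 + 4 + 6 + 2 + 4 + 4 + 6 + 8 + 12 = 54.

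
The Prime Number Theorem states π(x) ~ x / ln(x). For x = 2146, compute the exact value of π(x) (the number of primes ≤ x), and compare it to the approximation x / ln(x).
π(2146) = 324;  x/ln(x) ≈ 279.74;  relative error ≈ 13.66%.

Directly count primes up to 2146: π(2146) = 324. The PNT approximation gives 2146/ln(2146) ≈ 2146/7.67136 ≈ 279.74. Relative error (π(x) − x/ln(x)) / π(x) ≈ 13.66%; the approximation is known to undercount slightly (Li(x) is a better estimate).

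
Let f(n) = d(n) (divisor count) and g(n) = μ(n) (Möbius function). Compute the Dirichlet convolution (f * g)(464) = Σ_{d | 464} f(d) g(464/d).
(d * μ)(464) = 1

Divisors of 464: [1, 2, 4, 8, 16, 29, 58, 116, 232, 464]. For each d | 464:
  d = 1: d(1) · μ(464/1) = 1 · 0 = 0
  d = 2: d(2) · μ(464/2) = 2 · 0 = 0
  d = 4: d(4) · μ(464/4) = 3 · 0 = 0
  d = 8: d(8) · μ(464/8) = 4 · 1 = 4
  d = 16: d(16) · μ(464/16) = 5 · -1 = -5
  d = 29: d(29) · μ(464/29) = 2 · 0 = 0
  d = 58: d(58) · μ(464/58) = 4 · 0 = 0
  d = 116: d(116) · μ(464/116) = 6 · 0 = 0
  d = 232: d(232) · μ(464/232) = 8 · -1 = -8
  d = 464: d(464) · μ(464/464) = 10 · 1 = 10
Summing: (d * μ)(464) = 0 + 0 + 0 + 4 + -5 + 0 + 0 + 0 + -8 + 10 = 1.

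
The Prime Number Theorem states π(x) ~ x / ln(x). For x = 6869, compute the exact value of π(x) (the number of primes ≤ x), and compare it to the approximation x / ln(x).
π(6869) = 884;  x/ln(x) ≈ 777.50;  relative error ≈ 12.05%.

Directly count primes up to 6869: π(6869) = 884. The PNT approximation gives 6869/ln(6869) ≈ 6869/8.83477 ≈ 777.50. Relative error (π(x) − x/ln(x)) / π(x) ≈ 12.05%; the approximation is known to undercount slightly (Li(x) is a better estimate).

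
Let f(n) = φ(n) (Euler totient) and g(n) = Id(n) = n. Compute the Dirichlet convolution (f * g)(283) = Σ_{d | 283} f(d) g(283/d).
(φ * Id)(283) = 565

Divisors of 283: [1, 283]. For each d | 283:
  d = 1: φ(1) · Id(283/1) = 1 · 283 = 283
  d = 283: φ(283) · Id(283/283) = 282 · 1 = 282
Summing: (φ * Id)(283) = 283 + 282 = 565.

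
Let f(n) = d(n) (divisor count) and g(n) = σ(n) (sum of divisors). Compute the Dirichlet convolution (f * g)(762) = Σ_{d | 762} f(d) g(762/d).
(d * σ)(762) = 3900

Divisors of 762: [1, 2, 3, 6, 127, 254, 381, 762]. For each d | 762:
  d = 1: d(1) · σ(762/1) = 1 · 1536 = 1536
  d = 2: d(2) · σ(762/2) = 2 · 512 = 1024
  d = 3: d(3) · σ(762/3) = 2 · 384 = 768
  d = 6: d(6) · σ(762/6) = 4 · 128 = 512
  d = 127: d(127) · σ(762/127) = 2 · 12 = 24
  d = 254: d(254) · σ(762/254) = 4 · 4 = 16
  d = 381: d(381) · σ(762/381) = 4 · 3 = 12
  d = 762: d(762) · σ(762/762) = 8 · 1 = 8
Summing: (d * σ)(762) = 1536 + 1024 + 768 + 512 + 24 + 16 + 12 + 8 = 3900.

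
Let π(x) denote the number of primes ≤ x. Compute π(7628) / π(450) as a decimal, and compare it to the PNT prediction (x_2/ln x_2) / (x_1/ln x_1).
π(7628)/π(450) = 968/87 ≈ 11.1264;  PNT prediction ≈ 11.5843.

π(450) = 87 and π(7628) = 968, so π(7628)/π(450) ≈ 11.1264. The PNT-predicted ratio is (7628/ln(7628)) / (450/ln(450)) ≈ 11.5843. The two agree to within a few percent, as expected.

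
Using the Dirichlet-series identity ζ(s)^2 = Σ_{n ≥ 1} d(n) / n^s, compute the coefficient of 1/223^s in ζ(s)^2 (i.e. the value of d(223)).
d(223) = 2

ζ(s)^2 = (Σ 1/m^s)(Σ 1/k^s). The coefficient of 1/n^s in the product is the number of ordered pairs (m, k) with mk = n, which equals d(n). For n = 223, divisors are [1, 223], so d(223) = 2.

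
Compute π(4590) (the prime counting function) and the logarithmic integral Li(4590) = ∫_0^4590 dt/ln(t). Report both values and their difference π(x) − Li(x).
π(4590) = 620;  Li(4590) ≈ 635.90;  π(x) − Li(x) ≈ -15.90.

Direct count of primes ≤ 4590 gives π(4590) = 620. Numerical evaluation of the logarithmic integral gives Li(4590) ≈ 635.90. The difference π(x) − Li(x) ≈ -15.90 is typically negative for small/moderate x (Li(x) overestimates), though Littlewood's theorem shows this sign changes infinitely often.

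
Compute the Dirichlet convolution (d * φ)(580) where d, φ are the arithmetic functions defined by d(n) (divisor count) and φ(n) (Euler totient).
(d * φ)(580) = 1260

Divisors of 580: [1, 2, 4, 5, 10, 20, 29, 58, 116, 145, 290, 580]. For each d | 580:
  d = 1: d(1) · φ(580/1) = 1 · 224 = 224
  d = 2: d(2) · φ(580/2) = 2 · 112 = 224
  d = 4: d(4) · φ(580/4) = 3 · 112 = 336
  d = 5: d(5) · φ(580/5) = 2 · 56 = 112
  d = 10: d(10) · φ(580/10) = 4 · 28 = 112
  d = 20: d(20) · φ(580/20) = 6 · 28 = 168
  d = 29: d(29) · φ(580/29) = 2 · 8 = 16
  d = 58: d(58) · φ(580/58) = 4 · 4 = 16
  d = 116: d(116) · φ(580/116) = 6 · 4 = 24
  d = 145: d(145) · φ(580/145) = 4 · 2 = 8
  d = 290: d(290) · φ(580/290) = 8 · 1 = 8
  d = 580: d(580) · φ(580/580) = 12 · 1 = 12
Summing: (d * φ)(580) = 224 + 224 + 336 + 112 + 112 + 168 + 16 + 16 + 24 + 8 + 8 + 12 = 1260.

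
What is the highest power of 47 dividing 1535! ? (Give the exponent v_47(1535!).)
v_47(1535!) = 32

Legendre's formula: v_p(n!) = Σ_{k ≥ 1} ⌊n / p^k⌋. For p = 47, n = 1535, the terms are:
  ⌊1535/47^1⌋ = ⌊1535/47⌋ = 32
(the next term ⌊1535/47^2⌋ = 0, terminating the sum). Summing: v_47(1535!) = 32 = 32.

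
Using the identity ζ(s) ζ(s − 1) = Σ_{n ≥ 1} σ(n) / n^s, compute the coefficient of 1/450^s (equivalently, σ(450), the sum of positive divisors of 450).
σ(450) = 1209

In the product (Σ m^0/m^s)(Σ k / k^s) = Σ (Σ_{d | n} d) / n^s, the coefficient of 1/n^s is σ(n) = Σ_{d | n} d. For n = 450, divisors are [1, 2, 3, 5, 6, 9, 10, 15, 18, 25, 30, 45, 50, 75, 90, 150, 225, 450]; summing: σ(450) = 1209.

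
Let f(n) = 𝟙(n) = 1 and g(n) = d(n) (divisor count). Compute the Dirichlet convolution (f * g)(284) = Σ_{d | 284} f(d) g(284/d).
(𝟙 * d)(284) = 18

Divisors of 284: [1, 2, 4, 71, 142, 284]. For each d | 284:
  d = 1: 𝟙(1) · d(284/1) = 1 · 6 = 6
  d = 2: 𝟙(2) · d(284/2) = 1 · 4 = 4
  d = 4: 𝟙(4) · d(284/4) = 1 · 2 = 2
  d = 71: 𝟙(71) · d(284/71) = 1 · 3 = 3
  d = 142: 𝟙(142) · d(284/142) = 1 · 2 = 2
  d = 284: 𝟙(284) · d(284/284) = 1 · 1 = 1
Summing: (𝟙 * d)(284) = 6 + 4 + 2 + 3 + 2 + 1 = 18.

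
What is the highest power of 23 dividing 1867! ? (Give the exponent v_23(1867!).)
v_23(1867!) = 84

Legendre's formula: v_p(n!) = Σ_{k ≥ 1} ⌊n / p^k⌋. For p = 23, n = 1867, the terms are:
  ⌊1867/23^1⌋ = ⌊1867/23⌋ = 81
  ⌊1867/23^2⌋ = ⌊1867/529⌋ = 3
(the next term ⌊1867/23^3⌋ = 0, terminating the sum). Summing: v_23(1867!) = 81 + 3 = 84.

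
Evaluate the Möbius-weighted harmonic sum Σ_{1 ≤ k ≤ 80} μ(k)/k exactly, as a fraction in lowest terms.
Σ μ(k)/k = -5419230422019661121772083237/214509651156044860526605636942

Values of μ(k) for 1 ≤ k ≤ 80: μ(1) = 1, μ(2) = -1, μ(3) = -1, μ(5) = -1, μ(6) = 1, μ(7) = -1, μ(10) = 1, μ(11) = -1, μ(13) = -1, μ(14) = 1, μ(15) = 1, μ(17) = -1, μ(19) = -1, μ(21) = 1, μ(22) = 1, μ(23) = -1, μ(26) = 1, μ(29) = -1, μ(30) = -1, μ(31) = -1, μ(33) = 1, μ(34) = 1, μ(35) = 1, μ(37) = -1, μ(38) = 1, μ(39) = 1, μ(41) = -1, μ(42) = -1, μ(43) = -1, μ(46) = 1, μ(47) = -1, μ(51) = 1, μ(53) = -1, μ(55) = 1, μ(57) = 1, μ(58) = 1, μ(59) = -1, μ(61) = -1, μ(62) = 1, μ(65) = 1, μ(66) = -1, μ(67) = -1, μ(69) = 1, μ(70) = -1, μ(71) = -1, μ(73) = -1, μ(74) = 1, μ(77) = 1, μ(78) = -1, μ(79) = -1, with μ = 0 on non-squarefree integers. Summing μ(k)/k for k where μ(k) ≠ 0 gives -5419230422019661121772083237/214509651156044860526605636942 ≈ -0.0253. (PNT ⟺ this sum → 0 as n → ∞.)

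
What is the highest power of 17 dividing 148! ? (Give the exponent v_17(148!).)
v_17(148!) = 8

Legendre's formula: v_p(n!) = Σ_{k ≥ 1} ⌊n / p^k⌋. For p = 17, n = 148, the terms are:
  ⌊148/17^1⌋ = ⌊148/17⌋ = 8
(the next term ⌊148/17^2⌋ = 0, terminating the sum). Summing: v_17(148!) = 8 = 8.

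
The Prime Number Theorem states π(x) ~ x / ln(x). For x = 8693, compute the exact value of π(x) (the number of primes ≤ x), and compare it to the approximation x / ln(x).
π(8693) = 1083;  x/ln(x) ≈ 958.41;  relative error ≈ 11.50%.

Directly count primes up to 8693: π(8693) = 1083. The PNT approximation gives 8693/ln(8693) ≈ 8693/9.07027 ≈ 958.41. Relative error (π(x) − x/ln(x)) / π(x) ≈ 11.50%; the approximation is known to undercount slightly (Li(x) is a better estimate).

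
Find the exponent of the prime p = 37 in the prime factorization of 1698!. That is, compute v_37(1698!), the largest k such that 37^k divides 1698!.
v_37(1698!) = 46

Legendre's formula: v_p(n!) = Σ_{k ≥ 1} ⌊n / p^k⌋. For p = 37, n = 1698, the terms are:
  ⌊1698/37^1⌋ = ⌊1698/37⌋ = 45
  ⌊1698/37^2⌋ = ⌊1698/1369⌋ = 1
(the next term ⌊1698/37^3⌋ = 0, terminating the sum). Summing: v_37(1698!) = 45 + 1 = 46.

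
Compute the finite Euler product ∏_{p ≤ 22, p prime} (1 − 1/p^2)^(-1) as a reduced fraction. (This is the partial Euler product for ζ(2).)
∏ = 14933966047/9172942848

The primes p ≤ 22 are [2, 3, 5, 7, 11, 13, 17, 19]. For each prime, (1 − 1/p^2)^(-1) = p^2 / (p^2 − 1). The product is (1 − 1/2^2)^(-1), (1 − 1/3^2)^(-1), (1 − 1/5^2)^(-1), (1 − 1/7^2)^(-1), (1 − 1/11^2)^(-1), (1 − 1/13^2)^(-1), (1 − 1/17^2)^(-1), (1 − 1/19^2)^(-1) = ∏ p^2 / (p^2 − 1) = 14933966047/9172942848.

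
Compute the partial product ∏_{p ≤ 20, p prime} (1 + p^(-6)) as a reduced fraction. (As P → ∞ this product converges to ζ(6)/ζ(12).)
∏ = 10322827120806625262196014218/10149346788166965945179821977

The primes p ≤ 20 are [2, 3, 5, 7, 11, 13, 17, 19]. For each, (1 + 1/p^6) = (p^6 + 1)/p^6. Multiplying these fractions over p ∈ [2, 3, 5, 7, 11, 13, 17, 19] gives 10322827120806625262196014218/10149346788166965945179821977. (In the limit P → ∞ this tends to ζ(6)/ζ(12).)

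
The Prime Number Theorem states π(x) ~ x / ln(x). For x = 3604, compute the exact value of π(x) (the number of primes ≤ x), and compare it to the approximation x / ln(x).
π(3604) = 503;  x/ln(x) ≈ 440.06;  relative error ≈ 12.51%.

Directly count primes up to 3604: π(3604) = 503. The PNT approximation gives 3604/ln(3604) ≈ 3604/8.18980 ≈ 440.06. Relative error (π(x) − x/ln(x)) / π(x) ≈ 12.51%; the approximation is known to undercount slightly (Li(x) is a better estimate).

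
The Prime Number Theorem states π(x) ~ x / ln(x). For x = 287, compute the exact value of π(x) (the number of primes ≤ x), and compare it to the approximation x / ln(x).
π(287) = 61;  x/ln(x) ≈ 50.71;  relative error ≈ 16.87%.

Directly count primes up to 287: π(287) = 61. The PNT approximation gives 287/ln(287) ≈ 287/5.65948 ≈ 50.71. Relative error (π(x) − x/ln(x)) / π(x) ≈ 16.87%; the approximation is known to undercount slightly (Li(x) is a better estimate).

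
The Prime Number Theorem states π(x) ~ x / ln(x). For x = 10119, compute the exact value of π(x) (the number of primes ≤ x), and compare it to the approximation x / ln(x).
π(10119) = 1242;  x/ln(x) ≈ 1097.25;  relative error ≈ 11.65%.

Directly count primes up to 10119: π(10119) = 1242. The PNT approximation gives 10119/ln(10119) ≈ 10119/9.22217 ≈ 1097.25. Relative error (π(x) − x/ln(x)) / π(x) ≈ 11.65%; the approximation is known to undercount slightly (Li(x) is a better estimate).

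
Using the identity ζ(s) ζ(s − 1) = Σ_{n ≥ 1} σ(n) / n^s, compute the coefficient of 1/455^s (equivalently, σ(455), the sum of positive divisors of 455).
σ(455) = 672

In the product (Σ m^0/m^s)(Σ k / k^s) = Σ (Σ_{d | n} d) / n^s, the coefficient of 1/n^s is σ(n) = Σ_{d | n} d. For n = 455, divisors are [1, 5, 7, 13, 35, 65, 91, 455]; summing: σ(455) = 672.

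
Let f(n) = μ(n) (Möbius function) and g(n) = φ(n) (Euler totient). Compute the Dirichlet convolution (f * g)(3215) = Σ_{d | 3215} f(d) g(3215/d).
(μ * φ)(3215) = 1923

Divisors of 3215: [1, 5, 643, 3215]. For each d | 3215:
  d = 1: μ(1) · φ(3215/1) = 1 · 2568 = 2568
  d = 5: μ(5) · φ(3215/5) = -1 · 642 = -642
  d = 643: μ(643) · φ(3215/643) = -1 · 4 = -4
  d = 3215: μ(3215) · φ(3215/3215) = 1 · 1 = 1
Summing: (μ * φ)(3215) = 2568 + -642 + -4 + 1 = 1923.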